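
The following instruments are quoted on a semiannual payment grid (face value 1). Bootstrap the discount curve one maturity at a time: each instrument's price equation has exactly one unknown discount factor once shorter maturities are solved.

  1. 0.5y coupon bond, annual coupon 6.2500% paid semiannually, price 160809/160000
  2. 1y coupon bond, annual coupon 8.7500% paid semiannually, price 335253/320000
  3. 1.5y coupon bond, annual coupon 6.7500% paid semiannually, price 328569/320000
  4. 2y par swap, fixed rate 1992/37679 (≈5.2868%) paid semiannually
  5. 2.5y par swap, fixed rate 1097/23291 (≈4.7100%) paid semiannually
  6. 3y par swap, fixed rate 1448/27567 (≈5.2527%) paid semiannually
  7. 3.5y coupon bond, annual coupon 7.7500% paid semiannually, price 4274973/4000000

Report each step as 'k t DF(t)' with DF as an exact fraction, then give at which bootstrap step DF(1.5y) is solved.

step 1 [0.5y] bond c/2=1/32: DF=(160809/160000 − 1/32·(0))/(1+1/32) = 4873/5000 ≈ 0.974600
step 2 [1y] bond c/2=7/160: DF=(335253/320000 − 7/160·(0.974600))/(1+7/160) = 9629/10000 ≈ 0.962900
step 3 [1.5y] bond c/2=27/800: DF=(328569/320000 − 27/800·(0.974600+0.962900))/(1+27/800) = 93/100 ≈ 0.930000
step 4 [2y] swap r/2=996/37679: DF=(1 − 996/37679·(0.974600+0.962900+0.930000))/(1+996/37679) = 2251/2500 ≈ 0.900400
step 5 [2.5y] swap r/2=1097/46582: DF=(1 − 1097/46582·(0.974600+0.962900+0.930000+0.900400))/(1+1097/46582) = 8903/10000 ≈ 0.890300
step 6 [3y] swap r/2=724/27567: DF=(1 − 724/27567·(0.974600+0.962900+0.930000+0.900400+0.890300))/(1+724/27567) = 1069/1250 ≈ 0.855200
step 7 [3.5y] bond c/2=31/800: DF=(4274973/4000000 − 31/800·(0.974600+0.962900+0.930000+0.900400+0.890300+0.855200))/(1+31/800) = 1029/1250 ≈ 0.823200

1 1/2 4873/5000
2 1 9629/10000
3 3/2 93/100
4 2 2251/2500
5 5/2 8903/10000
6 3 1069/1250
7 7/2 1029/1250
DF(1.5y) is solved at step 3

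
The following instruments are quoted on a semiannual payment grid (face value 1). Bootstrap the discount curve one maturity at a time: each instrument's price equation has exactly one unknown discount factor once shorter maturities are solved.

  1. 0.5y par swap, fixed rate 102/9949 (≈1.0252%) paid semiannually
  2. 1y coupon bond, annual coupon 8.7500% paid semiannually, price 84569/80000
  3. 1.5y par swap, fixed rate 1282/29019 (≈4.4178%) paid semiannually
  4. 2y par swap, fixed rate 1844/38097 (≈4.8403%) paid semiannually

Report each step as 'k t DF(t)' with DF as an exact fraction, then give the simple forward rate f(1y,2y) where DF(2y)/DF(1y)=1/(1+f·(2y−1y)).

step 1 [0.5y] swap r/2=51/9949: DF=(1 − 51/9949·(0))/(1+51/9949) = 9949/10000 ≈ 0.994900
step 2 [1y] bond c/2=7/160: DF=(84569/80000 − 7/160·(0.994900))/(1+7/160) = 9711/10000 ≈ 0.971100
step 3 [1.5y] swap r/2=641/29019: DF=(1 − 641/29019·(0.994900+0.971100))/(1+641/29019) = 9359/10000 ≈ 0.935900
step 4 [2y] swap r/2=922/38097: DF=(1 − 922/38097·(0.994900+0.971100+0.935900))/(1+922/38097) = 4539/5000 ≈ 0.907800

1 1/2 9949/10000
2 1 9711/10000
3 3/2 9359/10000
4 2 4539/5000
f(1y,2y) = ((9711/10000)/(4539/5000) − 1)/(1) = 211/3026 ≈ 6.9729%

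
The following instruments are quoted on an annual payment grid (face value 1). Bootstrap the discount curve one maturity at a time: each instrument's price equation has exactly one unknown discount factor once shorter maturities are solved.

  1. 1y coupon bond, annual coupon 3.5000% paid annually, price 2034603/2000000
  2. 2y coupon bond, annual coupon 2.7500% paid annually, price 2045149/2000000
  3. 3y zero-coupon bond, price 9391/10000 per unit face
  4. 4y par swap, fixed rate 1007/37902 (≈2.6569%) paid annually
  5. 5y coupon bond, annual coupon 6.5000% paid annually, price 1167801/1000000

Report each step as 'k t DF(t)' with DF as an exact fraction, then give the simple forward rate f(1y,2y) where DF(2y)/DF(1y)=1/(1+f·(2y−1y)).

1 1 9829/10000
2 2 9689/10000
3 3 9391/10000
4 4 8993/10000
5 5 2163/2500
f(1y,2y) = ((9829/10000)/(9689/10000) − 1)/(1) = 140/9689 ≈ 1.4449%

step 1 [1y] bond c/1=7/200: DF=(2034603/2000000 − 7/200·(0))/(1+7/200) = 9829/10000 ≈ 0.982900
step 2 [2y] bond c/1=11/400: DF=(2045149/2000000 − 11/400·(0.982900))/(1+11/400) = 9689/10000 ≈ 0.968900
step 3 [3y] zero: DF = P = 9391/10000 ≈ 0.939100
step 4 [4y] swap r/1=1007/37902: DF=(1 − 1007/37902·(0.982900+0.968900+0.939100))/(1+1007/37902) = 8993/10000 ≈ 0.899300
step 5 [5y] bond c/1=13/200: DF=(1167801/1000000 − 13/200·(0.982900+0.968900+0.939100+0.899300))/(1+13/200) = 2163/2500 ≈ 0.865200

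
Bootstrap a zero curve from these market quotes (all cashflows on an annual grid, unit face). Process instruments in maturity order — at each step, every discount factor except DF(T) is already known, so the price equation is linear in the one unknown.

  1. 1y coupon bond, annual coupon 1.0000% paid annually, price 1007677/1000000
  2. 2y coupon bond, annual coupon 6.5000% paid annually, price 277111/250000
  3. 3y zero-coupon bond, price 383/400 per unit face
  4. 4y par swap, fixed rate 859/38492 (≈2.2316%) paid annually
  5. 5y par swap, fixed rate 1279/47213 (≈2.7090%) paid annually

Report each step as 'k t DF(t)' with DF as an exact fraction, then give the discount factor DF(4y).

step 1 [1y] bond c/1=1/100: DF=(1007677/1000000 − 1/100·(0))/(1+1/100) = 9977/10000 ≈ 0.997700
step 2 [2y] bond c/1=13/200: DF=(277111/250000 − 13/200·(0.997700))/(1+13/200) = 9799/10000 ≈ 0.979900
step 3 [3y] zero: DF = P = 383/400 ≈ 0.957500
step 4 [4y] swap r/1=859/38492: DF=(1 − 859/38492·(0.997700+0.979900+0.957500))/(1+859/38492) = 9141/10000 ≈ 0.914100
step 5 [5y] swap r/1=1279/47213: DF=(1 − 1279/47213·(0.997700+0.979900+0.957500+0.914100))/(1+1279/47213) = 8721/10000 ≈ 0.872100

1 1 9977/10000
2 2 9799/10000
3 3 383/400
4 4 9141/10000
5 5 8721/10000
DF(4y) = 9141/10000 ≈ 0.914100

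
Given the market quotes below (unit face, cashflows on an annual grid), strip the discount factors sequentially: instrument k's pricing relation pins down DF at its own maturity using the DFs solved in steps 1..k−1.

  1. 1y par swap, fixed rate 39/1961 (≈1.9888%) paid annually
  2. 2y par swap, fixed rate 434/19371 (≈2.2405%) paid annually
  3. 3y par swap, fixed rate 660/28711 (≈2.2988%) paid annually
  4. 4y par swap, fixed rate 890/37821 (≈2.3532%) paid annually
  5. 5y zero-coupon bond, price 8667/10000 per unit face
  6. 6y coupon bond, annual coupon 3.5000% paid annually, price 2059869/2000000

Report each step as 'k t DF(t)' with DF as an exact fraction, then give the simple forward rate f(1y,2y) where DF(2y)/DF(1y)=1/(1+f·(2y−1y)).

step 1 [1y] swap r/1=39/1961: DF=(1 − 39/1961·(0))/(1+39/1961) = 1961/2000 ≈ 0.980500
step 2 [2y] swap r/1=434/19371: DF=(1 − 434/19371·(0.980500))/(1+434/19371) = 4783/5000 ≈ 0.956600
step 3 [3y] swap r/1=660/28711: DF=(1 − 660/28711·(0.980500+0.956600))/(1+660/28711) = 467/500 ≈ 0.934000
step 4 [4y] swap r/1=890/37821: DF=(1 − 890/37821·(0.980500+0.956600+0.934000))/(1+890/37821) = 911/1000 ≈ 0.911000
step 5 [5y] zero: DF = P = 8667/10000 ≈ 0.866700
step 6 [6y] bond c/1=7/200: DF=(2059869/2000000 − 7/200·(0.980500+0.956600+0.934000+0.911000+0.866700))/(1+7/200) = 8379/10000 ≈ 0.837900

1 1 1961/2000
2 2 4783/5000
3 3 467/500
4 4 911/1000
5 5 8667/10000
6 6 8379/10000
f(1y,2y) = ((1961/2000)/(4783/5000) − 1)/(1) = 239/9566 ≈ 2.4984%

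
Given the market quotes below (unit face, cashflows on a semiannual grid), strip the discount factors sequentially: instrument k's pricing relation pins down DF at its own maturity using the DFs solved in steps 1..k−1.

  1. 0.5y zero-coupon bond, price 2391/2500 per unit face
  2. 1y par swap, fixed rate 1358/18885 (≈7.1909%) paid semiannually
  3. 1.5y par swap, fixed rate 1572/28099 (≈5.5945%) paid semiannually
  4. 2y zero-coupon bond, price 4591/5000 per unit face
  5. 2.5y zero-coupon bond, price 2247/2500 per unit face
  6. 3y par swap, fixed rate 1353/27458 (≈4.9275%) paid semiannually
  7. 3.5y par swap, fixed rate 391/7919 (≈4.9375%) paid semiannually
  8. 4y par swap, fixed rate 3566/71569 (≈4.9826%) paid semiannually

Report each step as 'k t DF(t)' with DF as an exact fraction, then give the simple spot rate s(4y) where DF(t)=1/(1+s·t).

1 1/2 2391/2500
2 1 9321/10000
3 3/2 4607/5000
4 2 4591/5000
5 5/2 2247/2500
6 3 8647/10000
7 7/2 2109/2500
8 4 8217/10000
s(4y) = (1/(8217/10000) − 1)/(4) = 1783/32868 ≈ 5.4247%

step 1 [0.5y] zero: DF = P = 2391/2500 ≈ 0.956400
step 2 [1y] swap r/2=679/18885: DF=(1 − 679/18885·(0.956400))/(1+679/18885) = 9321/10000 ≈ 0.932100
step 3 [1.5y] swap r/2=786/28099: DF=(1 − 786/28099·(0.956400+0.932100))/(1+786/28099) = 4607/5000 ≈ 0.921400
step 4 [2y] zero: DF = P = 4591/5000 ≈ 0.918200
step 5 [2.5y] zero: DF = P = 2247/2500 ≈ 0.898800
step 6 [3y] swap r/2=1353/54916: DF=(1 − 1353/54916·(0.956400+0.932100+0.921400+0.918200+0.898800))/(1+1353/54916) = 8647/10000 ≈ 0.864700
step 7 [3.5y] swap r/2=391/15838: DF=(1 − 391/15838·(0.956400+0.932100+0.921400+0.918200+0.898800+0.864700))/(1+391/15838) = 2109/2500 ≈ 0.843600
step 8 [4y] swap r/2=1783/71569: DF=(1 − 1783/71569·(0.956400+0.932100+0.921400+0.918200+0.898800+0.864700+0.843600))/(1+1783/71569) = 8217/10000 ≈ 0.821700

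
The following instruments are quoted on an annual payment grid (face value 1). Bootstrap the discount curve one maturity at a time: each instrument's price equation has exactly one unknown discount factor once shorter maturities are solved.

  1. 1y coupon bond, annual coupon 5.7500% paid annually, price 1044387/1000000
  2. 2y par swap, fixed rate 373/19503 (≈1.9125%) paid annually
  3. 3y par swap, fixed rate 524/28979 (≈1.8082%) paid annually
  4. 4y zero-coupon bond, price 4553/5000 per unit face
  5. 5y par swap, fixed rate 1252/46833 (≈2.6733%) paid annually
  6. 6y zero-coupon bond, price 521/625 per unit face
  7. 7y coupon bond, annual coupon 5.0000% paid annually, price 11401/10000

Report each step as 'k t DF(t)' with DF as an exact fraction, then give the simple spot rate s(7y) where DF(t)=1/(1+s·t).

step 1 [1y] bond c/1=23/400: DF=(1044387/1000000 − 23/400·(0))/(1+23/400) = 2469/2500 ≈ 0.987600
step 2 [2y] swap r/1=373/19503: DF=(1 − 373/19503·(0.987600))/(1+373/19503) = 9627/10000 ≈ 0.962700
step 3 [3y] swap r/1=524/28979: DF=(1 − 524/28979·(0.987600+0.962700))/(1+524/28979) = 2369/2500 ≈ 0.947600
step 4 [4y] zero: DF = P = 4553/5000 ≈ 0.910600
step 5 [5y] swap r/1=1252/46833: DF=(1 − 1252/46833·(0.987600+0.962700+0.947600+0.910600))/(1+1252/46833) = 2187/2500 ≈ 0.874800
step 6 [6y] zero: DF = P = 521/625 ≈ 0.833600
step 7 [7y] bond c/1=1/20: DF=(11401/10000 − 1/20·(0.987600+0.962700+0.947600+0.910600+0.874800+0.833600))/(1+1/20) = 8231/10000 ≈ 0.823100

1 1 2469/2500
2 2 9627/10000
3 3 2369/2500
4 4 4553/5000
5 5 2187/2500
6 6 521/625
7 7 8231/10000
s(7y) = (1/(8231/10000) − 1)/(7) = 1769/57617 ≈ 3.0703%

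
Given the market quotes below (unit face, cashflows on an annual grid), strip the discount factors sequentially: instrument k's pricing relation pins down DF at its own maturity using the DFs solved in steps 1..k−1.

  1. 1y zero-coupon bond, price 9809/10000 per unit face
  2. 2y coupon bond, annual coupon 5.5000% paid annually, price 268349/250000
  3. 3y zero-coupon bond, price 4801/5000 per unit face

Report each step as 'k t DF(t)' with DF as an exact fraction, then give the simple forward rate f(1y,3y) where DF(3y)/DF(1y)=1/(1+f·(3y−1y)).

1 1 9809/10000
2 2 9663/10000
3 3 4801/5000
f(1y,3y) = ((9809/10000)/(4801/5000) − 1)/(2) = 207/19204 ≈ 1.0779%

step 1 [1y] zero: DF = P = 9809/10000 ≈ 0.980900
step 2 [2y] bond c/1=11/200: DF=(268349/250000 − 11/200·(0.980900))/(1+11/200) = 9663/10000 ≈ 0.966300
step 3 [3y] zero: DF = P = 4801/5000 ≈ 0.960200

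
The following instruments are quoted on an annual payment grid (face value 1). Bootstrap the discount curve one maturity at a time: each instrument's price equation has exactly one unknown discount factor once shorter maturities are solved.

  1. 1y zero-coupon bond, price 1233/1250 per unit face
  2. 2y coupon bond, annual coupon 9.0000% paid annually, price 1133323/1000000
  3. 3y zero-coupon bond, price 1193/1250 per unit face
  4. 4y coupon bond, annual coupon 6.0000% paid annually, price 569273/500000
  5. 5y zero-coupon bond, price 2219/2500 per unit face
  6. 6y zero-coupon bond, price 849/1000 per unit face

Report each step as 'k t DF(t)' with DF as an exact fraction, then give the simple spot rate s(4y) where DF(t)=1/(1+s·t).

1 1 1233/1250
2 2 9583/10000
3 3 1193/1250
4 4 91/100
5 5 2219/2500
6 6 849/1000
s(4y) = (1/(91/100) − 1)/(4) = 9/364 ≈ 2.4725%

step 1 [1y] zero: DF = P = 1233/1250 ≈ 0.986400
step 2 [2y] bond c/1=9/100: DF=(1133323/1000000 − 9/100·(0.986400))/(1+9/100) = 9583/10000 ≈ 0.958300
step 3 [3y] zero: DF = P = 1193/1250 ≈ 0.954400
step 4 [4y] bond c/1=3/50: DF=(569273/500000 − 3/50·(0.986400+0.958300+0.954400))/(1+3/50) = 91/100 ≈ 0.910000
step 5 [5y] zero: DF = P = 2219/2500 ≈ 0.887600
step 6 [6y] zero: DF = P = 849/1000 ≈ 0.849000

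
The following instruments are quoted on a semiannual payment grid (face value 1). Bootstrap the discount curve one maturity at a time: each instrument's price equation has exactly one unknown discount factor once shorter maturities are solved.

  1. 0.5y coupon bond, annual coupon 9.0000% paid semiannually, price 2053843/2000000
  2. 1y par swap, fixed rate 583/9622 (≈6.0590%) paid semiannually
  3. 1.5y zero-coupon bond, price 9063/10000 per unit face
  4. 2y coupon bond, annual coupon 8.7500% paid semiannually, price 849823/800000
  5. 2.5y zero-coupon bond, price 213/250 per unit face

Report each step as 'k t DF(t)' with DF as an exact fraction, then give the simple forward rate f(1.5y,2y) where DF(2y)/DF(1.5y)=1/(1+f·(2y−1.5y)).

1 1/2 9827/10000
2 1 9417/10000
3 3/2 9063/10000
4 2 8991/10000
5 5/2 213/250
f(1.5y,2y) = ((9063/10000)/(8991/10000) − 1)/(1/2) = 16/999 ≈ 1.6016%

step 1 [0.5y] bond c/2=9/200: DF=(2053843/2000000 − 9/200·(0))/(1+9/200) = 9827/10000 ≈ 0.982700
step 2 [1y] swap r/2=583/19244: DF=(1 − 583/19244·(0.982700))/(1+583/19244) = 9417/10000 ≈ 0.941700
step 3 [1.5y] zero: DF = P = 9063/10000 ≈ 0.906300
step 4 [2y] bond c/2=7/160: DF=(849823/800000 − 7/160·(0.982700+0.941700+0.906300))/(1+7/160) = 8991/10000 ≈ 0.899100
step 5 [2.5y] zero: DF = P = 213/250 ≈ 0.852000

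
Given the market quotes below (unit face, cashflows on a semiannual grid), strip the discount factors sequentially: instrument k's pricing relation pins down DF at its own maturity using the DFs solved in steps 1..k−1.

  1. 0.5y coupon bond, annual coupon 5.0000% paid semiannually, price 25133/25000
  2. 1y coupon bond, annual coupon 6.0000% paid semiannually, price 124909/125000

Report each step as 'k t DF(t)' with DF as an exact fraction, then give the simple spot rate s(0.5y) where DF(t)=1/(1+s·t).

1 1/2 613/625
2 1 1177/1250
s(0.5y) = (1/(613/625) − 1)/(1/2) = 24/613 ≈ 3.9152%

step 1 [0.5y] bond c/2=1/40: DF=(25133/25000 − 1/40·(0))/(1+1/40) = 613/625 ≈ 0.980800
step 2 [1y] bond c/2=3/100: DF=(124909/125000 − 3/100·(0.980800))/(1+3/100) = 1177/1250 ≈ 0.941600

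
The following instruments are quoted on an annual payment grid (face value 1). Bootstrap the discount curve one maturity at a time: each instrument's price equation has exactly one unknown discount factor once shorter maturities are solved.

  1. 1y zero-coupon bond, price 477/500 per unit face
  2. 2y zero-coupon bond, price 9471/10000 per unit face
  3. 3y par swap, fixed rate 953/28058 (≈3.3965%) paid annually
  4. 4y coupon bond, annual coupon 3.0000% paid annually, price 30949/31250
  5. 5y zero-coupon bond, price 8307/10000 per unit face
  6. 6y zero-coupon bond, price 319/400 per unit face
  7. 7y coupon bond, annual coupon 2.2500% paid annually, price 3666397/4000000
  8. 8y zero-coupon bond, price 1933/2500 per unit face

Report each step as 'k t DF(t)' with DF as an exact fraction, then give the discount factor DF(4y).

step 1 [1y] zero: DF = P = 477/500 ≈ 0.954000
step 2 [2y] zero: DF = P = 9471/10000 ≈ 0.947100
step 3 [3y] swap r/1=953/28058: DF=(1 − 953/28058·(0.954000+0.947100))/(1+953/28058) = 9047/10000 ≈ 0.904700
step 4 [4y] bond c/1=3/100: DF=(30949/31250 − 3/100·(0.954000+0.947100+0.904700))/(1+3/100) = 4399/5000 ≈ 0.879800
step 5 [5y] zero: DF = P = 8307/10000 ≈ 0.830700
step 6 [6y] zero: DF = P = 319/400 ≈ 0.797500
step 7 [7y] bond c/1=9/400: DF=(3666397/4000000 − 9/400·(0.954000+0.947100+0.904700+0.879800+0.830700+0.797500))/(1+9/400) = 1559/2000 ≈ 0.779500
step 8 [8y] zero: DF = P = 1933/2500 ≈ 0.773200

1 1 477/500
2 2 9471/10000
3 3 9047/10000
4 4 4399/5000
5 5 8307/10000
6 6 319/400
7 7 1559/2000
8 8 1933/2500
DF(4y) = 4399/5000 ≈ 0.879800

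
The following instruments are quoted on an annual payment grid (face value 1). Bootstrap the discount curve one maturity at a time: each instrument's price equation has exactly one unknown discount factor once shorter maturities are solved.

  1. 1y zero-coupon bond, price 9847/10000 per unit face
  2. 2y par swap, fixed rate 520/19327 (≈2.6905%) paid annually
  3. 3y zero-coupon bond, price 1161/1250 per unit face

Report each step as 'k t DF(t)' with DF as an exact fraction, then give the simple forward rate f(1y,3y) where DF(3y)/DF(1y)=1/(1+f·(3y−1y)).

1 1 9847/10000
2 2 237/250
3 3 1161/1250
f(1y,3y) = ((9847/10000)/(1161/1250) − 1)/(2) = 13/432 ≈ 3.0093%

step 1 [1y] zero: DF = P = 9847/10000 ≈ 0.984700
step 2 [2y] swap r/1=520/19327: DF=(1 − 520/19327·(0.984700))/(1+520/19327) = 237/250 ≈ 0.948000
step 3 [3y] zero: DF = P = 1161/1250 ≈ 0.928800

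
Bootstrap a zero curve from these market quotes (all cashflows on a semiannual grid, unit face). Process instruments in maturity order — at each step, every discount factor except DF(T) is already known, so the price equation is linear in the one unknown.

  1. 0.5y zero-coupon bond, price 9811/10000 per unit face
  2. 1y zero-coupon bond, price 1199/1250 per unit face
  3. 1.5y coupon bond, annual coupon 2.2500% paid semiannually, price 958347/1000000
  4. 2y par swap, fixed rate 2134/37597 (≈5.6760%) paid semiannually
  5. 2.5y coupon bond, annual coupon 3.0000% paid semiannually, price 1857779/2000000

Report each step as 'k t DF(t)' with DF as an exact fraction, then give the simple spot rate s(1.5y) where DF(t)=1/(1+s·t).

step 1 [0.5y] zero: DF = P = 9811/10000 ≈ 0.981100
step 2 [1y] zero: DF = P = 1199/1250 ≈ 0.959200
step 3 [1.5y] bond c/2=9/800: DF=(958347/1000000 − 9/800·(0.981100+0.959200))/(1+9/800) = 9261/10000 ≈ 0.926100
step 4 [2y] swap r/2=1067/37597: DF=(1 − 1067/37597·(0.981100+0.959200+0.926100))/(1+1067/37597) = 8933/10000 ≈ 0.893300
step 5 [2.5y] bond c/2=3/200: DF=(1857779/2000000 − 3/200·(0.981100+0.959200+0.926100+0.893300))/(1+3/200) = 2149/2500 ≈ 0.859600

1 1/2 9811/10000
2 1 1199/1250
3 3/2 9261/10000
4 2 8933/10000
5 5/2 2149/2500
s(1.5y) = (1/(9261/10000) − 1)/(3/2) = 1478/27783 ≈ 5.3198%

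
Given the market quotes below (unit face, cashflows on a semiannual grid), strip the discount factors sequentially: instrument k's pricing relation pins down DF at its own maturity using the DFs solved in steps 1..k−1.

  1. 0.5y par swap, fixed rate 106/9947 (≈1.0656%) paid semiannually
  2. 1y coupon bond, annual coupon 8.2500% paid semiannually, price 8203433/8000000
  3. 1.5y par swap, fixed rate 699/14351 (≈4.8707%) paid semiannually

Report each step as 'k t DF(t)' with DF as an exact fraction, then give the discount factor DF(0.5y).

step 1 [0.5y] swap r/2=53/9947: DF=(1 − 53/9947·(0))/(1+53/9947) = 9947/10000 ≈ 0.994700
step 2 [1y] bond c/2=33/800: DF=(8203433/8000000 − 33/800·(0.994700))/(1+33/800) = 4727/5000 ≈ 0.945400
step 3 [1.5y] swap r/2=699/28702: DF=(1 − 699/28702·(0.994700+0.945400))/(1+699/28702) = 9301/10000 ≈ 0.930100

1 1/2 9947/10000
2 1 4727/5000
3 3/2 9301/10000
DF(0.5y) = 9947/10000 ≈ 0.994700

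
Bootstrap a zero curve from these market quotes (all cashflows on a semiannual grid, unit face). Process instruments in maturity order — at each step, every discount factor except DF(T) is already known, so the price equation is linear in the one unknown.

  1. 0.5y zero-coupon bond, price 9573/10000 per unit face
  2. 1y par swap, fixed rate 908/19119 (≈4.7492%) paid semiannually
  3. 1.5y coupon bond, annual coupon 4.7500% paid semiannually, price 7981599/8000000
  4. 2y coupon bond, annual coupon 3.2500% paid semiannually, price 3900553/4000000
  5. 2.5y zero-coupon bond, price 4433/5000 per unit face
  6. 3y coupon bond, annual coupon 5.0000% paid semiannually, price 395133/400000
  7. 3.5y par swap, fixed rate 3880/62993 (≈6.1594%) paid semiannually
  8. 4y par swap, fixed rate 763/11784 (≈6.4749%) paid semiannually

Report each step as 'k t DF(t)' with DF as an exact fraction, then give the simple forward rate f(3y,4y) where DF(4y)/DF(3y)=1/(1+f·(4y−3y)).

step 1 [0.5y] zero: DF = P = 9573/10000 ≈ 0.957300
step 2 [1y] swap r/2=454/19119: DF=(1 − 454/19119·(0.957300))/(1+454/19119) = 4773/5000 ≈ 0.954600
step 3 [1.5y] bond c/2=19/800: DF=(7981599/8000000 − 19/800·(0.957300+0.954600))/(1+19/800) = 4651/5000 ≈ 0.930200
step 4 [2y] bond c/2=13/800: DF=(3900553/4000000 − 13/800·(0.957300+0.954600+0.930200))/(1+13/800) = 9141/10000 ≈ 0.914100
step 5 [2.5y] zero: DF = P = 4433/5000 ≈ 0.886600
step 6 [3y] bond c/2=1/40: DF=(395133/400000 − 1/40·(0.957300+0.954600+0.930200+0.914100+0.886600))/(1+1/40) = 1701/2000 ≈ 0.850500
step 7 [3.5y] swap r/2=1940/62993: DF=(1 − 1940/62993·(0.957300+0.954600+0.930200+0.914100+0.886600+0.850500))/(1+1940/62993) = 403/500 ≈ 0.806000
step 8 [4y] swap r/2=763/23568: DF=(1 − 763/23568·(0.957300+0.954600+0.930200+0.914100+0.886600+0.850500+0.806000))/(1+763/23568) = 7711/10000 ≈ 0.771100

1 1/2 9573/10000
2 1 4773/5000
3 3/2 4651/5000
4 2 9141/10000
5 5/2 4433/5000
6 3 1701/2000
7 7/2 403/500
8 4 7711/10000
f(3y,4y) = ((1701/2000)/(7711/10000) − 1)/(1) = 794/7711 ≈ 10.2970%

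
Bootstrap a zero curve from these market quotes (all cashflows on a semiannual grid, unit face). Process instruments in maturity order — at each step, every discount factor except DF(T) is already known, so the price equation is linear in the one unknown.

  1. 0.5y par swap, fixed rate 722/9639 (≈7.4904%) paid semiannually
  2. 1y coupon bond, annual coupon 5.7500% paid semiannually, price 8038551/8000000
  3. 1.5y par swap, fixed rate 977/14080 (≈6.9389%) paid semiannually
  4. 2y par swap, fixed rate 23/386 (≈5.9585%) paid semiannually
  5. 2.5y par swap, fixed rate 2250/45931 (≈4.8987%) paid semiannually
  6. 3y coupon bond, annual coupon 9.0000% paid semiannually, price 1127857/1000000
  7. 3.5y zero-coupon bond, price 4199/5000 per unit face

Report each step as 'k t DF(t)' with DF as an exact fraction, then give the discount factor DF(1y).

step 1 [0.5y] swap r/2=361/9639: DF=(1 − 361/9639·(0))/(1+361/9639) = 9639/10000 ≈ 0.963900
step 2 [1y] bond c/2=23/800: DF=(8038551/8000000 − 23/800·(0.963900))/(1+23/800) = 4749/5000 ≈ 0.949800
step 3 [1.5y] swap r/2=977/28160: DF=(1 − 977/28160·(0.963900+0.949800))/(1+977/28160) = 9023/10000 ≈ 0.902300
step 4 [2y] swap r/2=23/772: DF=(1 − 23/772·(0.963900+0.949800+0.902300))/(1+23/772) = 556/625 ≈ 0.889600
step 5 [2.5y] swap r/2=1125/45931: DF=(1 − 1125/45931·(0.963900+0.949800+0.902300+0.889600))/(1+1125/45931) = 71/80 ≈ 0.887500
step 6 [3y] bond c/2=9/200: DF=(1127857/1000000 − 9/200·(0.963900+0.949800+0.902300+0.889600+0.887500))/(1+9/200) = 1763/2000 ≈ 0.881500
step 7 [3.5y] zero: DF = P = 4199/5000 ≈ 0.839800

1 1/2 9639/10000
2 1 4749/5000
3 3/2 9023/10000
4 2 556/625
5 5/2 71/80
6 3 1763/2000
7 7/2 4199/5000
DF(1y) = 4749/5000 ≈ 0.949800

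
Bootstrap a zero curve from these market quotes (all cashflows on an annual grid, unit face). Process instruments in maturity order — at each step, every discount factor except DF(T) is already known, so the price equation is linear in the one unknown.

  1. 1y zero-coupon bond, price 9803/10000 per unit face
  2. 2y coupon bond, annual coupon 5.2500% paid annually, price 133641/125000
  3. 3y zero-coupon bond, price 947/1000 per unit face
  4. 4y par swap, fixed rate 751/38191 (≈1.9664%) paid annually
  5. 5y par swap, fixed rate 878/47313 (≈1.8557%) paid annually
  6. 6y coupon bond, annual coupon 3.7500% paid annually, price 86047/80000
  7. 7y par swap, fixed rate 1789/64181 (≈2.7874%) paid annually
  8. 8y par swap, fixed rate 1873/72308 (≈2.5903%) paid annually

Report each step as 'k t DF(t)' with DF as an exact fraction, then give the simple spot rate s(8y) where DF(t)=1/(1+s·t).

step 1 [1y] zero: DF = P = 9803/10000 ≈ 0.980300
step 2 [2y] bond c/1=21/400: DF=(133641/125000 − 21/400·(0.980300))/(1+21/400) = 9669/10000 ≈ 0.966900
step 3 [3y] zero: DF = P = 947/1000 ≈ 0.947000
step 4 [4y] swap r/1=751/38191: DF=(1 − 751/38191·(0.980300+0.966900+0.947000))/(1+751/38191) = 9249/10000 ≈ 0.924900
step 5 [5y] swap r/1=878/47313: DF=(1 − 878/47313·(0.980300+0.966900+0.947000+0.924900))/(1+878/47313) = 4561/5000 ≈ 0.912200
step 6 [6y] bond c/1=3/80: DF=(86047/80000 − 3/80·(0.980300+0.966900+0.947000+0.924900+0.912200))/(1+3/80) = 8657/10000 ≈ 0.865700
step 7 [7y] swap r/1=1789/64181: DF=(1 − 1789/64181·(0.980300+0.966900+0.947000+0.924900+0.912200+0.865700))/(1+1789/64181) = 8211/10000 ≈ 0.821100
step 8 [8y] swap r/1=1873/72308: DF=(1 − 1873/72308·(0.980300+0.966900+0.947000+0.924900+0.912200+0.865700+0.821100))/(1+1873/72308) = 8127/10000 ≈ 0.812700

1 1 9803/10000
2 2 9669/10000
3 3 947/1000
4 4 9249/10000
5 5 4561/5000
6 6 8657/10000
7 7 8211/10000
8 8 8127/10000
s(8y) = (1/(8127/10000) − 1)/(8) = 1873/65016 ≈ 2.8808%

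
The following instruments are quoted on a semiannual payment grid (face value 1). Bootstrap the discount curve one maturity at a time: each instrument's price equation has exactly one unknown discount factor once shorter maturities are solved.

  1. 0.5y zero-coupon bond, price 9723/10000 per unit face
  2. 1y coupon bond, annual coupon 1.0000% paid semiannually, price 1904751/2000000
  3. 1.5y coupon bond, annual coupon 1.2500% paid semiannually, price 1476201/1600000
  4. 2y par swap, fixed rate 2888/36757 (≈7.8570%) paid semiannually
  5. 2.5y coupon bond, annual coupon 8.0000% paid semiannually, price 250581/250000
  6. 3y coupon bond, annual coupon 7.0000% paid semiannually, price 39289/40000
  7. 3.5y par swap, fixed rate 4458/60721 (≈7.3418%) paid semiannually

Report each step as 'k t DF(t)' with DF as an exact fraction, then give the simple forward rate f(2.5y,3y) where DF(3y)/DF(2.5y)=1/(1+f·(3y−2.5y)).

1 1/2 9723/10000
2 1 2357/2500
3 3/2 181/200
4 2 2139/2500
5 5/2 514/625
6 3 7969/10000
7 7/2 7771/10000
f(2.5y,3y) = ((514/625)/(7969/10000) − 1)/(1/2) = 510/7969 ≈ 6.3998%

step 1 [0.5y] zero: DF = P = 9723/10000 ≈ 0.972300
step 2 [1y] bond c/2=1/200: DF=(1904751/2000000 − 1/200·(0.972300))/(1+1/200) = 2357/2500 ≈ 0.942800
step 3 [1.5y] bond c/2=1/160: DF=(1476201/1600000 − 1/160·(0.972300+0.942800))/(1+1/160) = 181/200 ≈ 0.905000
step 4 [2y] swap r/2=1444/36757: DF=(1 − 1444/36757·(0.972300+0.942800+0.905000))/(1+1444/36757) = 2139/2500 ≈ 0.855600
step 5 [2.5y] bond c/2=1/25: DF=(250581/250000 − 1/25·(0.972300+0.942800+0.905000+0.855600))/(1+1/25) = 514/625 ≈ 0.822400
step 6 [3y] bond c/2=7/200: DF=(39289/40000 − 7/200·(0.972300+0.942800+0.905000+0.855600+0.822400))/(1+7/200) = 7969/10000 ≈ 0.796900
step 7 [3.5y] swap r/2=2229/60721: DF=(1 − 2229/60721·(0.972300+0.942800+0.905000+0.855600+0.822400+0.796900))/(1+2229/60721) = 7771/10000 ≈ 0.777100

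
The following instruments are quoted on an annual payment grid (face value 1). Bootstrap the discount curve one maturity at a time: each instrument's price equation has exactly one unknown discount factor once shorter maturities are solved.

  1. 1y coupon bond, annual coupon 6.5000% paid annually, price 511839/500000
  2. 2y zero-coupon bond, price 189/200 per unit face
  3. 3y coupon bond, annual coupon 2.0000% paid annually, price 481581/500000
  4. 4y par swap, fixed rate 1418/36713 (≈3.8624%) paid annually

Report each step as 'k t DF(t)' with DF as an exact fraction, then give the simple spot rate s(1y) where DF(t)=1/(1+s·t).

step 1 [1y] bond c/1=13/200: DF=(511839/500000 − 13/200·(0))/(1+13/200) = 2403/2500 ≈ 0.961200
step 2 [2y] zero: DF = P = 189/200 ≈ 0.945000
step 3 [3y] bond c/1=1/50: DF=(481581/500000 − 1/50·(0.961200+0.945000))/(1+1/50) = 9069/10000 ≈ 0.906900
step 4 [4y] swap r/1=1418/36713: DF=(1 − 1418/36713·(0.961200+0.945000+0.906900))/(1+1418/36713) = 4291/5000 ≈ 0.858200

1 1 2403/2500
2 2 189/200
3 3 9069/10000
4 4 4291/5000
s(1y) = (1/(2403/2500) − 1)/(1) = 97/2403 ≈ 4.0366%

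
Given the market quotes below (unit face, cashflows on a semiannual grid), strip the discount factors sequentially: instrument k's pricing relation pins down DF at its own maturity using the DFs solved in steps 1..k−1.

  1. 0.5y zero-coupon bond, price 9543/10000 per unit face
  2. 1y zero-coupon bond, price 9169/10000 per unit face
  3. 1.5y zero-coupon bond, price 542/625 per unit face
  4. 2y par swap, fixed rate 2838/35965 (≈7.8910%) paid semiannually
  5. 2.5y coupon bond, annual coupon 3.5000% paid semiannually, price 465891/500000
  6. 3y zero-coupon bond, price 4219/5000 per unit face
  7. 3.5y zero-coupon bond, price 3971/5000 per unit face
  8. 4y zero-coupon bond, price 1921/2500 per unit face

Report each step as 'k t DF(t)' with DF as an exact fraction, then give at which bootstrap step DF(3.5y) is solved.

step 1 [0.5y] zero: DF = P = 9543/10000 ≈ 0.954300
step 2 [1y] zero: DF = P = 9169/10000 ≈ 0.916900
step 3 [1.5y] zero: DF = P = 542/625 ≈ 0.867200
step 4 [2y] swap r/2=1419/35965: DF=(1 − 1419/35965·(0.954300+0.916900+0.867200))/(1+1419/35965) = 8581/10000 ≈ 0.858100
step 5 [2.5y] bond c/2=7/400: DF=(465891/500000 − 7/400·(0.954300+0.916900+0.867200+0.858100))/(1+7/400) = 8539/10000 ≈ 0.853900
step 6 [3y] zero: DF = P = 4219/5000 ≈ 0.843800
step 7 [3.5y] zero: DF = P = 3971/5000 ≈ 0.794200
step 8 [4y] zero: DF = P = 1921/2500 ≈ 0.768400

1 1/2 9543/10000
2 1 9169/10000
3 3/2 542/625
4 2 8581/10000
5 5/2 8539/10000
6 3 4219/5000
7 7/2 3971/5000
8 4 1921/2500
DF(3.5y) is solved at step 7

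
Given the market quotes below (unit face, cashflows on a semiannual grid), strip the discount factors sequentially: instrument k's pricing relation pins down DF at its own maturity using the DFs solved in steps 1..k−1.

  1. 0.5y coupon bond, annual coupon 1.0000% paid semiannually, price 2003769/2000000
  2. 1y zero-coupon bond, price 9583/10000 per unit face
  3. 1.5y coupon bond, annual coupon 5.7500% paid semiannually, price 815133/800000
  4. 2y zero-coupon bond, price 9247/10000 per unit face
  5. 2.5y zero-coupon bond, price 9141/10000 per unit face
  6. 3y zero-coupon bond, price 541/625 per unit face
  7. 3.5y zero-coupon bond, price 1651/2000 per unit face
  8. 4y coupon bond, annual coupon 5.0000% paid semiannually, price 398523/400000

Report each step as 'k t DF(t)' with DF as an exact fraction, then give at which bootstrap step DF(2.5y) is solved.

1 1/2 9969/10000
2 1 9583/10000
3 3/2 4679/5000
4 2 9247/10000
5 5/2 9141/10000
6 3 541/625
7 7/2 1651/2000
8 4 4077/5000
DF(2.5y) is solved at step 5

step 1 [0.5y] bond c/2=1/200: DF=(2003769/2000000 − 1/200·(0))/(1+1/200) = 9969/10000 ≈ 0.996900
step 2 [1y] zero: DF = P = 9583/10000 ≈ 0.958300
step 3 [1.5y] bond c/2=23/800: DF=(815133/800000 − 23/800·(0.996900+0.958300))/(1+23/800) = 4679/5000 ≈ 0.935800
step 4 [2y] zero: DF = P = 9247/10000 ≈ 0.924700
step 5 [2.5y] zero: DF = P = 9141/10000 ≈ 0.914100
step 6 [3y] zero: DF = P = 541/625 ≈ 0.865600
step 7 [3.5y] zero: DF = P = 1651/2000 ≈ 0.825500
step 8 [4y] bond c/2=1/40: DF=(398523/400000 − 1/40·(0.996900+0.958300+0.935800+0.924700+0.914100+0.865600+0.825500))/(1+1/40) = 4077/5000 ≈ 0.815400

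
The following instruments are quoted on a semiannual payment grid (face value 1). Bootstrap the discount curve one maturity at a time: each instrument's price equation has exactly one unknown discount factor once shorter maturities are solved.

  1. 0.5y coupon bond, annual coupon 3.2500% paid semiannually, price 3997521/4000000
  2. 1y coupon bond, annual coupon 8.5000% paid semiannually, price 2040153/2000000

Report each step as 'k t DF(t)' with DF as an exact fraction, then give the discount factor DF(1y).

step 1 [0.5y] bond c/2=13/800: DF=(3997521/4000000 − 13/800·(0))/(1+13/800) = 4917/5000 ≈ 0.983400
step 2 [1y] bond c/2=17/400: DF=(2040153/2000000 − 17/400·(0.983400))/(1+17/400) = 1173/1250 ≈ 0.938400

1 1/2 4917/5000
2 1 1173/1250
DF(1y) = 1173/1250 ≈ 0.938400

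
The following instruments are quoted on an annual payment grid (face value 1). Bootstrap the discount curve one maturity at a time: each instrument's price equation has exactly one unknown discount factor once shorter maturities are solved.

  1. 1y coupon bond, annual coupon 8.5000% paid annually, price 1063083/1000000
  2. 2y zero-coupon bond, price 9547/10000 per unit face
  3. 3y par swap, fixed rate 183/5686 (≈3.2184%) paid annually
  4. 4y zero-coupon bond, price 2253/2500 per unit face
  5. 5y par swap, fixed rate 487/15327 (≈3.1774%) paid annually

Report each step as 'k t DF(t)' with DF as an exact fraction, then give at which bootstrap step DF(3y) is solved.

1 1 4899/5000
2 2 9547/10000
3 3 1817/2000
4 4 2253/2500
5 5 8539/10000
DF(3y) is solved at step 3

step 1 [1y] bond c/1=17/200: DF=(1063083/1000000 − 17/200·(0))/(1+17/200) = 4899/5000 ≈ 0.979800
step 2 [2y] zero: DF = P = 9547/10000 ≈ 0.954700
step 3 [3y] swap r/1=183/5686: DF=(1 − 183/5686·(0.979800+0.954700))/(1+183/5686) = 1817/2000 ≈ 0.908500
step 4 [4y] zero: DF = P = 2253/2500 ≈ 0.901200
step 5 [5y] swap r/1=487/15327: DF=(1 − 487/15327·(0.979800+0.954700+0.908500+0.901200))/(1+487/15327) = 8539/10000 ≈ 0.853900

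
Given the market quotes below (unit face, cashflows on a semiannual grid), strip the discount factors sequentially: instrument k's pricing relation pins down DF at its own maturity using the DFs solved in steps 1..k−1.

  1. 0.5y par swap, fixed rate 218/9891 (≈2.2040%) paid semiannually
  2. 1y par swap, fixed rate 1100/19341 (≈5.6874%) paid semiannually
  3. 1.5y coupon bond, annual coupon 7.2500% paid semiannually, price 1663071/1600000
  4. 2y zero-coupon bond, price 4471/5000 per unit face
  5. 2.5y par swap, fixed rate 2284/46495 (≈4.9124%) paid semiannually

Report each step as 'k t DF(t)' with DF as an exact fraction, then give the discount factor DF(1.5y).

1 1/2 9891/10000
2 1 189/200
3 3/2 4677/5000
4 2 4471/5000
5 5/2 4429/5000
DF(1.5y) = 4677/5000 ≈ 0.935400

step 1 [0.5y] swap r/2=109/9891: DF=(1 − 109/9891·(0))/(1+109/9891) = 9891/10000 ≈ 0.989100
step 2 [1y] swap r/2=550/19341: DF=(1 − 550/19341·(0.989100))/(1+550/19341) = 189/200 ≈ 0.945000
step 3 [1.5y] bond c/2=29/800: DF=(1663071/1600000 − 29/800·(0.989100+0.945000))/(1+29/800) = 4677/5000 ≈ 0.935400
step 4 [2y] zero: DF = P = 4471/5000 ≈ 0.894200
step 5 [2.5y] swap r/2=1142/46495: DF=(1 − 1142/46495·(0.989100+0.945000+0.935400+0.894200))/(1+1142/46495) = 4429/5000 ≈ 0.885800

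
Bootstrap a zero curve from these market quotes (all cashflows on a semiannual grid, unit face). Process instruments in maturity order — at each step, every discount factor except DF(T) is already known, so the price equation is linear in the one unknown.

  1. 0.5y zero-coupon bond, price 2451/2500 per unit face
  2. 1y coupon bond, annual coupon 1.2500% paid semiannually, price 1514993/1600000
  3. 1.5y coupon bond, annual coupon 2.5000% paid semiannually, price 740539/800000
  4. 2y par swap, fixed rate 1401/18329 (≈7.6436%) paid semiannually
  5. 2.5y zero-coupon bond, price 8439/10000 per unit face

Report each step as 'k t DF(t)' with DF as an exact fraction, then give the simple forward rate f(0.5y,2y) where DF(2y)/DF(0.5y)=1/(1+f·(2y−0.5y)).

step 1 [0.5y] zero: DF = P = 2451/2500 ≈ 0.980400
step 2 [1y] bond c/2=1/160: DF=(1514993/1600000 − 1/160·(0.980400))/(1+1/160) = 9349/10000 ≈ 0.934900
step 3 [1.5y] bond c/2=1/80: DF=(740539/800000 − 1/80·(0.980400+0.934900))/(1+1/80) = 4453/5000 ≈ 0.890600
step 4 [2y] swap r/2=1401/36658: DF=(1 − 1401/36658·(0.980400+0.934900+0.890600))/(1+1401/36658) = 8599/10000 ≈ 0.859900
step 5 [2.5y] zero: DF = P = 8439/10000 ≈ 0.843900

1 1/2 2451/2500
2 1 9349/10000
3 3/2 4453/5000
4 2 8599/10000
5 5/2 8439/10000
f(0.5y,2y) = ((2451/2500)/(8599/10000) − 1)/(3/2) = 2410/25797 ≈ 9.3422%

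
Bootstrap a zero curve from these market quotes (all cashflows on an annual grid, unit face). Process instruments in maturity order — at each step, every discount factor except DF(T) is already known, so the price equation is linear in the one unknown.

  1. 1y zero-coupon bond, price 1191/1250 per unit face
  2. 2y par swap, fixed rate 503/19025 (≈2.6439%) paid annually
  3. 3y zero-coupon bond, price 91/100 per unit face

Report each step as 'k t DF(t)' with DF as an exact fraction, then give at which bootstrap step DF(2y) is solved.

step 1 [1y] zero: DF = P = 1191/1250 ≈ 0.952800
step 2 [2y] swap r/1=503/19025: DF=(1 − 503/19025·(0.952800))/(1+503/19025) = 9497/10000 ≈ 0.949700
step 3 [3y] zero: DF = P = 91/100 ≈ 0.910000

1 1 1191/1250
2 2 9497/10000
3 3 91/100
DF(2y) is solved at step 2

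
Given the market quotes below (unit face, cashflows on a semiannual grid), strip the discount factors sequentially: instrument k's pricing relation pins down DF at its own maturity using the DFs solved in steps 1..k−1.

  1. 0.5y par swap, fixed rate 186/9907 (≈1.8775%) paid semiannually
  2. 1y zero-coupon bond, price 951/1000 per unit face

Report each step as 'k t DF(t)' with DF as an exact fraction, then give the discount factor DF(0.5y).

1 1/2 9907/10000
2 1 951/1000
DF(0.5y) = 9907/10000 ≈ 0.990700

step 1 [0.5y] swap r/2=93/9907: DF=(1 − 93/9907·(0))/(1+93/9907) = 9907/10000 ≈ 0.990700
step 2 [1y] zero: DF = P = 951/1000 ≈ 0.951000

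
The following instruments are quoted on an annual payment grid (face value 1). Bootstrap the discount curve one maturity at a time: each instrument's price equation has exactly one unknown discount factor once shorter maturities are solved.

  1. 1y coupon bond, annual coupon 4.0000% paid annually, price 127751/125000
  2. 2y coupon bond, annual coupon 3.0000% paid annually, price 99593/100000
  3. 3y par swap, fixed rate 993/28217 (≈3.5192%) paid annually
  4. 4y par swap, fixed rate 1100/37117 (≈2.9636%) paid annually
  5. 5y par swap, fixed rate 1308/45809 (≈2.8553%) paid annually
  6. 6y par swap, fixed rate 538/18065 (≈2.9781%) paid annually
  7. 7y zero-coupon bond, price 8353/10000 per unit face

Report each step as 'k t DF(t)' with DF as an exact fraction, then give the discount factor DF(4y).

step 1 [1y] bond c/1=1/25: DF=(127751/125000 − 1/25·(0))/(1+1/25) = 9827/10000 ≈ 0.982700
step 2 [2y] bond c/1=3/100: DF=(99593/100000 − 3/100·(0.982700))/(1+3/100) = 9383/10000 ≈ 0.938300
step 3 [3y] swap r/1=993/28217: DF=(1 − 993/28217·(0.982700+0.938300))/(1+993/28217) = 9007/10000 ≈ 0.900700
step 4 [4y] swap r/1=1100/37117: DF=(1 − 1100/37117·(0.982700+0.938300+0.900700))/(1+1100/37117) = 89/100 ≈ 0.890000
step 5 [5y] swap r/1=1308/45809: DF=(1 − 1308/45809·(0.982700+0.938300+0.900700+0.890000))/(1+1308/45809) = 2173/2500 ≈ 0.869200
step 6 [6y] swap r/1=538/18065: DF=(1 − 538/18065·(0.982700+0.938300+0.900700+0.890000+0.869200))/(1+538/18065) = 4193/5000 ≈ 0.838600
step 7 [7y] zero: DF = P = 8353/10000 ≈ 0.835300

1 1 9827/10000
2 2 9383/10000
3 3 9007/10000
4 4 89/100
5 5 2173/2500
6 6 4193/5000
7 7 8353/10000
DF(4y) = 89/100 ≈ 0.890000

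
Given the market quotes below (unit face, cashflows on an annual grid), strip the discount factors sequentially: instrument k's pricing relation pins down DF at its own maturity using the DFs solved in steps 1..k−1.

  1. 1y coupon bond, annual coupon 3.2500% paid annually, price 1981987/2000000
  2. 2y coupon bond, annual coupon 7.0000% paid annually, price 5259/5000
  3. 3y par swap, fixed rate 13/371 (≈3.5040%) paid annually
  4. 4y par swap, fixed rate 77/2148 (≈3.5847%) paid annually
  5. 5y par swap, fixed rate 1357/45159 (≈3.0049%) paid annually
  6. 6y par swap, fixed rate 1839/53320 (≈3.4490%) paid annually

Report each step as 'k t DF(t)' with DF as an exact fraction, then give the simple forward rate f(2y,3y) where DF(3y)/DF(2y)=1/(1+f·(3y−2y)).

1 1 4799/5000
2 2 4601/5000
3 3 361/400
4 4 8691/10000
5 5 8643/10000
6 6 8161/10000
f(2y,3y) = ((4601/5000)/(361/400) − 1)/(1) = 177/9025 ≈ 1.9612%

step 1 [1y] bond c/1=13/400: DF=(1981987/2000000 − 13/400·(0))/(1+13/400) = 4799/5000 ≈ 0.959800
step 2 [2y] bond c/1=7/100: DF=(5259/5000 − 7/100·(0.959800))/(1+7/100) = 4601/5000 ≈ 0.920200
step 3 [3y] swap r/1=13/371: DF=(1 − 13/371·(0.959800+0.920200))/(1+13/371) = 361/400 ≈ 0.902500
step 4 [4y] swap r/1=77/2148: DF=(1 − 77/2148·(0.959800+0.920200+0.902500))/(1+77/2148) = 8691/10000 ≈ 0.869100
step 5 [5y] swap r/1=1357/45159: DF=(1 − 1357/45159·(0.959800+0.920200+0.902500+0.869100))/(1+1357/45159) = 8643/10000 ≈ 0.864300
step 6 [6y] swap r/1=1839/53320: DF=(1 − 1839/53320·(0.959800+0.920200+0.902500+0.869100+0.864300))/(1+1839/53320) = 8161/10000 ≈ 0.816100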